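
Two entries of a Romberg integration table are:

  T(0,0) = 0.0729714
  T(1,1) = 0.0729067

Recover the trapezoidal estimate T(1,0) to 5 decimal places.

From T(1,1) = (4·T(1,0) − T(0,0))/3, solve for T(1,0):
4·T(1,0) = 3·0.0729067 + 0.0729714 = 0.2916915
T(1,0) = 0.0729229

0.07292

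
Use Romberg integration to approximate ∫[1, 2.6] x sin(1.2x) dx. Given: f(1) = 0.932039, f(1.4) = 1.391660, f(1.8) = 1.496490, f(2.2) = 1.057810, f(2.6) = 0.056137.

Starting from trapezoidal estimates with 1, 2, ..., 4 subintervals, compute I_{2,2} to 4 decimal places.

I_{0,0} (trapezoid, 1 panel, h=1.6000): 0.790541
I_{1,0} (trapezoid, 2 panels, h=0.8000): 1.592462
I_{2,0} (trapezoid, 4 panels, h=0.4000): 1.776019
I_{1,1} = 1.592462 + (1.592462 − 0.790541)/3 = 1.859769
I_{2,1} = 1.776019 + (1.776019 − 1.592462)/3 = 1.837205
I_{2,2} = 1.837205 + (1.837205 − 1.859769)/15 = 1.835701

1.8357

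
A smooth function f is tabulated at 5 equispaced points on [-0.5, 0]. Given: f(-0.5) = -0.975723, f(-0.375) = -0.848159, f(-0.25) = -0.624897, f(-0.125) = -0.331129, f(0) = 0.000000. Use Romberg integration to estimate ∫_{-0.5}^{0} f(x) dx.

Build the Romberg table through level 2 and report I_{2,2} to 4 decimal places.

I_{0,0} (trapezoid, 1 panel, h=0.5000): -0.243931
I_{1,0} (trapezoid, 2 panels, h=0.2500): -0.278190
I_{2,0} (trapezoid, 4 panels, h=0.1250): -0.286506
I_{1,1} = -0.278190 + (-0.278190 − (-0.243931))/3 = -0.289610
I_{2,1} = -0.286506 + (-0.286506 − (-0.278190))/3 = -0.289278
I_{2,2} = -0.289278 + (-0.289278 − (-0.289610))/15 = -0.289256

-0.2893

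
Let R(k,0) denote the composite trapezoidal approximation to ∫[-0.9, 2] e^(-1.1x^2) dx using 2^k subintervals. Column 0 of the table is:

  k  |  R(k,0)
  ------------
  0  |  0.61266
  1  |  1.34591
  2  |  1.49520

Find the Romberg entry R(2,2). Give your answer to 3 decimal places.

Richardson extrapolation on the trapezoidal column (denominator 4−1=3):
R(1,1) = (4·1.34591 − 0.61266) / 3 = 1.59033
R(2,1) = 1.49520 + (1.49520 − 1.34591)/3 = 1.54496
R(2,2) = (16·1.54496 − 1.59033) / 15 = 1.54194
(Column j=1 coincides with Simpson's rule on the same nodes.)

1.542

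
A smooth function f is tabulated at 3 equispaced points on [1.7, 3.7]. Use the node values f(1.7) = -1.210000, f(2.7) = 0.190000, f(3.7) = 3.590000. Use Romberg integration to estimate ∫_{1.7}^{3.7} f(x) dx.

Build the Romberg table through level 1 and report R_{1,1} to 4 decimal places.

R_{0,0} (trapezoid, 1 panel, h=2.0000): 2.380000
R_{1,0} (trapezoid, 2 panels, h=1.0000): 1.380000
R_{1,1} = 1.380000 + (1.380000 − 2.380000)/3 = 1.046667

1.0467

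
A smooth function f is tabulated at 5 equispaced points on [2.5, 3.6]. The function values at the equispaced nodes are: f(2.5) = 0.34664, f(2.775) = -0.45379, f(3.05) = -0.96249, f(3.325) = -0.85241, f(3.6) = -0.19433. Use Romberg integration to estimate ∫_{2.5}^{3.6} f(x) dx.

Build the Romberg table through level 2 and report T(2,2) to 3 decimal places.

-0.639

T(0,0) (trapezoid, 1 panel, h=1.1000): 0.08377
T(1,0) (trapezoid, 2 panels, h=0.5500): -0.48748
T(2,0) (trapezoid, 4 panels, h=0.2750): -0.60295
T(1,1) = -0.48748 + (-0.48748 − 0.08377)/3 = -0.67790
T(2,1) = -0.60295 + (-0.60295 − (-0.48748))/3 = -0.64144
T(2,2) = -0.64144 + (-0.64144 − (-0.67790))/15 = -0.63901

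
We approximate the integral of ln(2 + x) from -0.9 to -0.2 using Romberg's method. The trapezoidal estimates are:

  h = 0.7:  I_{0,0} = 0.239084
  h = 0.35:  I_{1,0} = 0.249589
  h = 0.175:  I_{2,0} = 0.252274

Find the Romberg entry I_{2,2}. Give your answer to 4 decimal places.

0.2532

I_{1,1} = (4·0.249589 − 0.239084) / 3 = 0.253091
I_{2,1} = (4·0.252274 − 0.249589) / 3 = 0.253169
I_{2,2} = 0.253169 + (0.253169 − 0.253091)/15 = 0.253174
(Column j=1 coincides with Simpson's rule on the same nodes.)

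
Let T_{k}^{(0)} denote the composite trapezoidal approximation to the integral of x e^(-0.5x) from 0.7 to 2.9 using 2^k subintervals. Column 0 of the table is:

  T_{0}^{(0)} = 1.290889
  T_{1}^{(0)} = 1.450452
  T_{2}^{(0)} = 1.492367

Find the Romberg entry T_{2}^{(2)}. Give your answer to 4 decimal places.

1.5065

T_{1}^{(1)} = 1.450452 + (1.450452 − 1.290889)/3 = 1.503640
T_{2}^{(1)} = (4·1.492367 − 1.450452) / 3 = 1.506339
T_{2}^{(2)} = (16·1.506339 − 1.503640) / 15 = 1.506519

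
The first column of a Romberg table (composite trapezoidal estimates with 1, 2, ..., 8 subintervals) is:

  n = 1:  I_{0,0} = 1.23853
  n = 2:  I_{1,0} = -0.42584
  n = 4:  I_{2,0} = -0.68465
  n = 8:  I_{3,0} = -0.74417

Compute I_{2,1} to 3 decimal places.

-0.771

I_{2,1} = (4·(-0.68465) − (-0.42584)) / 3 = -0.77092
(Column j=1 coincides with Simpson's rule on the same nodes.)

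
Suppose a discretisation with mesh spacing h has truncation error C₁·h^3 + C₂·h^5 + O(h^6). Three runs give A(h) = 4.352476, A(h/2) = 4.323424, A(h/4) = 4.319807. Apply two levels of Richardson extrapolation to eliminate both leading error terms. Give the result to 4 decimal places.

First eliminate the h^3 term (factor 2^3 = 8):
  B₁ = (8·4.323424 − 4.352476)/7 = 4.319274
  B₂ = (8·4.319807 − 4.323424)/7 = 4.319290
Then eliminate the h^5 term (factor 2^5 = 32):
  (32·4.319290 − 4.319274)/31 = 4.319291

4.3193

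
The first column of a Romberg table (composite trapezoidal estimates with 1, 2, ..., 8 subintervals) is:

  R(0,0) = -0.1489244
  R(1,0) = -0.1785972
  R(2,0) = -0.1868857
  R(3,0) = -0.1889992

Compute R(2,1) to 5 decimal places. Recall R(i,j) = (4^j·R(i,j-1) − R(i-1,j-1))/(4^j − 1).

Richardson extrapolation on the trapezoidal column (denominator 4−1=3):
R(2,1) = (4·(-0.1868857) − (-0.1785972)) / 3 = -0.1896485
(Column j=1 coincides with Simpson's rule on the same nodes.)

-0.18965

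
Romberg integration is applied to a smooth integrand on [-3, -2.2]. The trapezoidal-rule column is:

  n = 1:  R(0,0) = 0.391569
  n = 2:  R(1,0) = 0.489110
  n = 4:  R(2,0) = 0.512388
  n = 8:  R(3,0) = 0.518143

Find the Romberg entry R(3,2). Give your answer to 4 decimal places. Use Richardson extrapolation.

Richardson extrapolation on the trapezoidal column (denominator 4−1=3):
R(2,1) = (4·0.512388 − 0.489110) / 3 = 0.520147
R(3,1) = 0.518143 + (0.518143 − 0.512388)/3 = 0.520061
R(3,2) = 0.520061 + (0.520061 − 0.520147)/15 = 0.520055

0.5201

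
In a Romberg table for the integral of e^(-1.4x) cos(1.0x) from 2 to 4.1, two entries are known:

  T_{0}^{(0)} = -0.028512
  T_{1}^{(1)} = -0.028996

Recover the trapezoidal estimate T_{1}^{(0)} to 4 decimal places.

From T_{1}^{(1)} = (4·T_{1}^{(0)} − T_{0}^{(0)})/3, solve for T_{1}^{(0)}:
4·T_{1}^{(0)} = 3·(-0.028996) + (-0.028512) = -0.115500
T_{1}^{(0)} = -0.028875

-0.0289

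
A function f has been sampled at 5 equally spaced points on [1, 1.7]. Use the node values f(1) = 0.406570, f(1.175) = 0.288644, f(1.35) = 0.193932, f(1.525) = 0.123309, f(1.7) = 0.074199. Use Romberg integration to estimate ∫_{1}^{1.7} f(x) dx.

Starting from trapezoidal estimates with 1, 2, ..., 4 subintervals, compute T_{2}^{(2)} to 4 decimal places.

0.1468

T_{0}^{(0)} (trapezoid, 1 panel, h=0.7000): 0.168269
T_{1}^{(0)} (trapezoid, 2 panels, h=0.3500): 0.152011
T_{2}^{(0)} (trapezoid, 4 panels, h=0.1750): 0.148097
T_{1}^{(1)} = 0.152011 + (0.152011 − 0.168269)/3 = 0.146592
T_{2}^{(1)} = 0.148097 + (0.148097 − 0.152011)/3 = 0.146792
T_{2}^{(2)} = 0.146792 + (0.146792 − 0.146592)/15 = 0.146805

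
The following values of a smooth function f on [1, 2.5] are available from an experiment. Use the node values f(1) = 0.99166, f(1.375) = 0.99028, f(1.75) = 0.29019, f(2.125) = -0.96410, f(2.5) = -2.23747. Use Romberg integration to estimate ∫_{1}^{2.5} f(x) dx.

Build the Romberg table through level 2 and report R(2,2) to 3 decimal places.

R(0,0) (trapezoid, 1 panel, h=1.5000): -0.93436
R(1,0) (trapezoid, 2 panels, h=0.7500): -0.24954
R(2,0) (trapezoid, 4 panels, h=0.3750): -0.11495
R(1,1) = -0.24954 + (-0.24954 − (-0.93436))/3 = -0.02127
R(2,1) = -0.11495 + (-0.11495 − (-0.24954))/3 = -0.07009
R(2,2) = -0.07009 + (-0.07009 − (-0.02127))/15 = -0.07334

-0.073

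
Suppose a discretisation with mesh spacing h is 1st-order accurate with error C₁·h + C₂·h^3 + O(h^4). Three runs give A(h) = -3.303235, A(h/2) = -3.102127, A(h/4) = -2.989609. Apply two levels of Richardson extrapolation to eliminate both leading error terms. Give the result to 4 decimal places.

-2.8737

First eliminate the h term (factor 2^1 = 2):
  B₁ = (2·(-3.102127) − (-3.303235))/1 = -2.901019
  B₂ = (2·(-2.989609) − (-3.102127))/1 = -2.877091
Then eliminate the h^3 term (factor 2^3 = 8):
  (8·(-2.877091) − (-2.901019))/7 = -2.873673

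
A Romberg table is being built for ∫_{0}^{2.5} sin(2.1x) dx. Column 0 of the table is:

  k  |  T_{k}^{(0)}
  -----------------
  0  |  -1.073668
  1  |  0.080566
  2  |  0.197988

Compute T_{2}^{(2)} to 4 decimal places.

Richardson extrapolation on the trapezoidal column (denominator 4−1=3):
T_{1}^{(1)} = (4·0.080566 − (-1.073668)) / 3 = 0.465311
T_{2}^{(1)} = 0.197988 + (0.197988 − 0.080566)/3 = 0.237129
T_{2}^{(2)} = 0.237129 + (0.237129 − 0.465311)/15 = 0.221917

0.2219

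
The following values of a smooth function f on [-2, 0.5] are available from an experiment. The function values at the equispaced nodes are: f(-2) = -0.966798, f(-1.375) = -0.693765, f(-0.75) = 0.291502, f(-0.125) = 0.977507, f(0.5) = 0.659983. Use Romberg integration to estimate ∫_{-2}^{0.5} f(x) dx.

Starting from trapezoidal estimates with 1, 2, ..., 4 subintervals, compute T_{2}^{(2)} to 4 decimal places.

T_{0}^{(0)} (trapezoid, 1 panel, h=2.5000): -0.383519
T_{1}^{(0)} (trapezoid, 2 panels, h=1.2500): 0.172618
T_{2}^{(0)} (trapezoid, 4 panels, h=0.6250): 0.263648
T_{1}^{(1)} = 0.172618 + (0.172618 − (-0.383519))/3 = 0.357997
T_{2}^{(1)} = 0.263648 + (0.263648 − 0.172618)/3 = 0.293991
T_{2}^{(2)} = 0.293991 + (0.293991 − 0.357997)/15 = 0.289724

0.2897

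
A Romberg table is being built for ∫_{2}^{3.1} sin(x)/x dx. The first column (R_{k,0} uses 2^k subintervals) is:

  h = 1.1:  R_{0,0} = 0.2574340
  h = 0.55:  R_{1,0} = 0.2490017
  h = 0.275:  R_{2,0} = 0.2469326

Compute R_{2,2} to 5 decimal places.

0.24625

R_{1,1} = 0.2490017 + (0.2490017 − 0.2574340)/3 = 0.2461909
R_{2,1} = (4·0.2469326 − 0.2490017) / 3 = 0.2462429
R_{2,2} = (16·0.2462429 − 0.2461909) / 15 = 0.2462464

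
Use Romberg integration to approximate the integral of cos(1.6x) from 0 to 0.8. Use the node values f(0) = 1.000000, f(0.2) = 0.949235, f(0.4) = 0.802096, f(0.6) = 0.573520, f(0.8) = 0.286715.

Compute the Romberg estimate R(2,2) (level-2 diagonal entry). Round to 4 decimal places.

R(0,0) (trapezoid, 1 panel, h=0.8000): 0.514686
R(1,0) (trapezoid, 2 panels, h=0.4000): 0.578181
R(2,0) (trapezoid, 4 panels, h=0.2000): 0.593642
R(1,1) = 0.578181 + (0.578181 − 0.514686)/3 = 0.599346
R(2,1) = 0.593642 + (0.593642 − 0.578181)/3 = 0.598796
R(2,2) = 0.598796 + (0.598796 − 0.599346)/15 = 0.598759

0.5988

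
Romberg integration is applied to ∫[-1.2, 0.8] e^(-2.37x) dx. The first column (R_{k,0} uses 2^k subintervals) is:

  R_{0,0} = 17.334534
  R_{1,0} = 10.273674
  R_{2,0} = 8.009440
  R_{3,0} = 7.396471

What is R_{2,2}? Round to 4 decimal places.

Richardson extrapolation on the trapezoidal column (denominator 4−1=3):
R_{1,1} = (4·10.273674 − 17.334534) / 3 = 7.920054
R_{2,1} = 8.009440 + (8.009440 − 10.273674)/3 = 7.254695
R_{2,2} = 7.254695 + (7.254695 − 7.920054)/15 = 7.210338

7.2103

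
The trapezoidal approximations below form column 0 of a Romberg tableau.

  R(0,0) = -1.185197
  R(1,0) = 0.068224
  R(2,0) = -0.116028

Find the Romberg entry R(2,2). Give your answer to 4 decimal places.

-0.2217

Richardson extrapolation on the trapezoidal column (denominator 4−1=3):
R(1,1) = (4·0.068224 − (-1.185197)) / 3 = 0.486031
R(2,1) = (4·(-0.116028) − 0.068224) / 3 = -0.177445
R(2,2) = (16·(-0.177445) − 0.486031) / 15 = -0.221677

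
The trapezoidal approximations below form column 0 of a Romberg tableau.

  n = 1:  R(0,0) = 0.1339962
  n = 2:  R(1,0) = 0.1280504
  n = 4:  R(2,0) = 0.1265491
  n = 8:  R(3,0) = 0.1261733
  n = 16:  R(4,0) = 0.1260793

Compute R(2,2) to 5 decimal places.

0.12605

Richardson extrapolation on the trapezoidal column (denominator 4−1=3):
R(1,1) = 0.1280504 + (0.1280504 − 0.1339962)/3 = 0.1260685
R(2,1) = (4·0.1265491 − 0.1280504) / 3 = 0.1260487
R(2,2) = 0.1260487 + (0.1260487 − 0.1260685)/15 = 0.1260474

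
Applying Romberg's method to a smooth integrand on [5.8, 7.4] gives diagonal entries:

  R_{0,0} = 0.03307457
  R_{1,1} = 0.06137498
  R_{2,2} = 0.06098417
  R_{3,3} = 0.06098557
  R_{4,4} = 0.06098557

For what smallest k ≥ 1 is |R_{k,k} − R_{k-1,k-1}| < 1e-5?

k = 3

|R_{1,1} − R_{0,0}| = 0.02830041 ≥ 1e-5
|R_{2,2} − R_{1,1}| = 0.00039081 ≥ 1e-5
|R_{3,3} − R_{2,2}| = 0.00000140 < 1e-5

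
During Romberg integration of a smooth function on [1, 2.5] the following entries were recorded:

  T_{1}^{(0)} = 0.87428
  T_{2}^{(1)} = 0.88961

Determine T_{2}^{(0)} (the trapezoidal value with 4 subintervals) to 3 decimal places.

0.886

From T_{2}^{(1)} = (4·T_{2}^{(0)} − T_{1}^{(0)})/3, solve for T_{2}^{(0)}:
4·T_{2}^{(0)} = 3·0.88961 + 0.87428 = 3.54311
T_{2}^{(0)} = 0.88578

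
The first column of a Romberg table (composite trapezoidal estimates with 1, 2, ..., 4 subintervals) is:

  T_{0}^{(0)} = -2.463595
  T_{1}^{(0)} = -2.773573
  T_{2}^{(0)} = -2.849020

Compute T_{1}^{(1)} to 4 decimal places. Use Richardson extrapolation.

-2.8769

T_{1}^{(1)} = (4·(-2.773573) − (-2.463595)) / 3 = -2.876899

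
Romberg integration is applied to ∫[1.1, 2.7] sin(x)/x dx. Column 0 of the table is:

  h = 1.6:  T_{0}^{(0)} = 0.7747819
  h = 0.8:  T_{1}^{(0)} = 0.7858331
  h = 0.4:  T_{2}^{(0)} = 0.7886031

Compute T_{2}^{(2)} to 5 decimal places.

0.78953

T_{1}^{(1)} = 0.7858331 + (0.7858331 − 0.7747819)/3 = 0.7895168
T_{2}^{(1)} = (4·0.7886031 − 0.7858331) / 3 = 0.7895264
T_{2}^{(2)} = (16·0.7895264 − 0.7895168) / 15 = 0.7895270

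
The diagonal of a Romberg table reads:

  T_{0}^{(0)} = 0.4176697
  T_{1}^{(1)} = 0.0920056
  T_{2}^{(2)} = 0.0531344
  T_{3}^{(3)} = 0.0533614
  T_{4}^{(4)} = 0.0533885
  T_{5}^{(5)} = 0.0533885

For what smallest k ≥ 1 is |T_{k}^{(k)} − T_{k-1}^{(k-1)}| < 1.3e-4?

|T_{1}^{(1)} − T_{0}^{(0)}| = 0.3256641 ≥ 1.3e-4
|T_{2}^{(2)} − T_{1}^{(1)}| = 0.0388712 ≥ 1.3e-4
|T_{3}^{(3)} − T_{2}^{(2)}| = 0.0002270 ≥ 1.3e-4
|T_{4}^{(4)} − T_{3}^{(3)}| = 0.0000271 < 1.3e-4

k = 4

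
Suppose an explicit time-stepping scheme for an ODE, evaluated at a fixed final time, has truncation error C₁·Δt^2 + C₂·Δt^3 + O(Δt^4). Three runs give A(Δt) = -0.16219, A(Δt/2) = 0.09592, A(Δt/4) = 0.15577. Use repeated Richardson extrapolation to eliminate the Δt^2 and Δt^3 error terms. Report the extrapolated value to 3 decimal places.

First eliminate the Δt^2 term (factor 2^2 = 4):
  B₁ = (4·0.09592 − (-0.16219))/3 = 0.18196
  B₂ = (4·0.15577 − 0.09592)/3 = 0.17572
Then eliminate the Δt^3 term (factor 2^3 = 8):
  (8·0.17572 − 0.18196)/7 = 0.17483

0.175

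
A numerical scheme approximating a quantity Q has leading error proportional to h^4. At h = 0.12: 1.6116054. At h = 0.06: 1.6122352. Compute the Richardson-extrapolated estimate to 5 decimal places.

The leading error scales as h^4; refining by a factor of 2 reduces it by 2^4 = 16.
Extrapolated value = (16·A(h/2) − A(h)) / (16 − 1)
= (16·1.6122352 − 1.6116054) / 15
= 24.1841578 / 15 = 1.6122772

1.61228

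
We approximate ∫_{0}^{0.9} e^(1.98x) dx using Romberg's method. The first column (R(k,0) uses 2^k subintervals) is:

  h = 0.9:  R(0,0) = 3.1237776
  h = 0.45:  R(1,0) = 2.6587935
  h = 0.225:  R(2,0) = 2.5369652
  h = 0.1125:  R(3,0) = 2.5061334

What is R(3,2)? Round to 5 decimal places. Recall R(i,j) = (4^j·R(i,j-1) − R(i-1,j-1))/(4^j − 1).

Richardson extrapolation on the trapezoidal column (denominator 4−1=3):
R(2,1) = (4·2.5369652 − 2.6587935) / 3 = 2.4963558
R(3,1) = 2.5061334 + (2.5061334 − 2.5369652)/3 = 2.4958561
R(3,2) = (16·2.4958561 − 2.4963558) / 15 = 2.4958228
(Column j=1 coincides with Simpson's rule on the same nodes.)

2.49582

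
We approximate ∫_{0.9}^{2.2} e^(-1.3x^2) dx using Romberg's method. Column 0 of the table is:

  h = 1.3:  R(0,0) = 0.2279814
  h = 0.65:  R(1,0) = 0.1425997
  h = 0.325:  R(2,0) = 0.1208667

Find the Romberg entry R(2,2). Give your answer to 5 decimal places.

0.11359

Richardson extrapolation on the trapezoidal column (denominator 4−1=3):
R(1,1) = 0.1425997 + (0.1425997 − 0.2279814)/3 = 0.1141391
R(2,1) = (4·0.1208667 − 0.1425997) / 3 = 0.1136224
R(2,2) = 0.1136224 + (0.1136224 − 0.1141391)/15 = 0.1135880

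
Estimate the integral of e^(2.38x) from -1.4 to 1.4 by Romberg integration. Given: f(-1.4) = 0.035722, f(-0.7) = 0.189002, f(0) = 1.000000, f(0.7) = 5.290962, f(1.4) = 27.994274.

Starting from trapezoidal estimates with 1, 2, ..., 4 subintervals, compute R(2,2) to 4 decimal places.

R(0,0) (trapezoid, 1 panel, h=2.8000): 39.241994
R(1,0) (trapezoid, 2 panels, h=1.4000): 21.020997
R(2,0) (trapezoid, 4 panels, h=0.7000): 14.346473
R(1,1) = 21.020997 + (21.020997 − 39.241994)/3 = 14.947331
R(2,1) = 14.346473 + (14.346473 − 21.020997)/3 = 12.121632
R(2,2) = 12.121632 + (12.121632 − 14.947331)/15 = 11.933252

11.9333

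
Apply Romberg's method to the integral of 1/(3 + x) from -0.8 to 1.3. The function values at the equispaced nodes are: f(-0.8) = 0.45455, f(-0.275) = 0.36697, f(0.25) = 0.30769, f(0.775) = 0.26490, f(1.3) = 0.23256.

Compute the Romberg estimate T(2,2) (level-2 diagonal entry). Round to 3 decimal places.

T(0,0) (trapezoid, 1 panel, h=2.1000): 0.72147
T(1,0) (trapezoid, 2 panels, h=1.0500): 0.68381
T(2,0) (trapezoid, 4 panels, h=0.5250): 0.67364
T(1,1) = 0.68381 + (0.68381 − 0.72147)/3 = 0.67126
T(2,1) = 0.67364 + (0.67364 − 0.68381)/3 = 0.67025
T(2,2) = 0.67025 + (0.67025 − 0.67126)/15 = 0.67018

0.670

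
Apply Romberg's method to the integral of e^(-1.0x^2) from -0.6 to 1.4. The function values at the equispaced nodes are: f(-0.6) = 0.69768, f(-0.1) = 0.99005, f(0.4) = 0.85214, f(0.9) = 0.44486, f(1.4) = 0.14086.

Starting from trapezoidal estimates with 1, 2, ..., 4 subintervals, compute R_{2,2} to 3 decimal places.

1.378

R_{0,0} (trapezoid, 1 panel, h=2.0000): 0.83854
R_{1,0} (trapezoid, 2 panels, h=1.0000): 1.27141
R_{2,0} (trapezoid, 4 panels, h=0.5000): 1.35316
R_{1,1} = 1.27141 + (1.27141 − 0.83854)/3 = 1.41570
R_{2,1} = 1.35316 + (1.35316 − 1.27141)/3 = 1.38041
R_{2,2} = 1.38041 + (1.38041 − 1.41570)/15 = 1.37806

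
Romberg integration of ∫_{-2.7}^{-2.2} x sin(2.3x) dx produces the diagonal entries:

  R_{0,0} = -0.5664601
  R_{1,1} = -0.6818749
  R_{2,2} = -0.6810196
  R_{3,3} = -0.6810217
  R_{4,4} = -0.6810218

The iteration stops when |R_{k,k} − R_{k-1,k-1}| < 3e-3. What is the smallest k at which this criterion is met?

|R_{1,1} − R_{0,0}| = 0.1154148 ≥ 3e-3
|R_{2,2} − R_{1,1}| = 0.0008553 < 3e-3

k = 2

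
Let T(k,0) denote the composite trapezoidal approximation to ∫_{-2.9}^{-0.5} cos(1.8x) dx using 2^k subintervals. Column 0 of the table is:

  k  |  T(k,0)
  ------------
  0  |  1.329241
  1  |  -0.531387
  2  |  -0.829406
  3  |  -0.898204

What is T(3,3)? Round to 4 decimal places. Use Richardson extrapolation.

T(1,1) = (4·(-0.531387) − 1.329241) / 3 = -1.151596
T(2,1) = (4·(-0.829406) − (-0.531387)) / 3 = -0.928746
T(3,1) = -0.898204 + (-0.898204 − (-0.829406))/3 = -0.921137
T(2,2) = -0.928746 + (-0.928746 − (-1.151596))/15 = -0.913889
T(3,2) = (16·(-0.921137) − (-0.928746)) / 15 = -0.920630
T(3,3) = -0.920630 + (-0.920630 − (-0.913889))/63 = -0.920737
(Column j=1 coincides with Simpson's rule on the same nodes.)

-0.9207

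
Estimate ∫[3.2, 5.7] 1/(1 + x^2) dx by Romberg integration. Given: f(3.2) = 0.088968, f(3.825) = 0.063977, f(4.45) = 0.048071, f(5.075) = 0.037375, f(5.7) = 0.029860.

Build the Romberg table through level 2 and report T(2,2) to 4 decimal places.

T(0,0) (trapezoid, 1 panel, h=2.5000): 0.148535
T(1,0) (trapezoid, 2 panels, h=1.2500): 0.134356
T(2,0) (trapezoid, 4 panels, h=0.6250): 0.130523
T(1,1) = 0.134356 + (0.134356 − 0.148535)/3 = 0.129630
T(2,1) = 0.130523 + (0.130523 − 0.134356)/3 = 0.129245
T(2,2) = 0.129245 + (0.129245 − 0.129630)/15 = 0.129219

0.1292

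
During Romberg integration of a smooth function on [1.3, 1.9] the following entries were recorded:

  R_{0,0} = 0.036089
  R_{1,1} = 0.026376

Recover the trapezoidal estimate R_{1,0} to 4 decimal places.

From R_{1,1} = (4·R_{1,0} − R_{0,0})/3, solve for R_{1,0}:
4·R_{1,0} = 3·0.026376 + 0.036089 = 0.115217
R_{1,0} = 0.028804

0.0288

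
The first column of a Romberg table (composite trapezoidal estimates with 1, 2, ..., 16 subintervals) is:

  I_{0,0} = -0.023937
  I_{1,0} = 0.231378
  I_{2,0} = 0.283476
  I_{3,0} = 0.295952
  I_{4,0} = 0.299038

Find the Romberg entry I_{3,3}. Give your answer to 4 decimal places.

0.3001

I_{1,1} = 0.231378 + (0.231378 − (-0.023937))/3 = 0.316483
I_{2,1} = 0.283476 + (0.283476 − 0.231378)/3 = 0.300842
I_{3,1} = (4·0.295952 − 0.283476) / 3 = 0.300111
I_{2,2} = (16·0.300842 − 0.316483) / 15 = 0.299799
I_{3,2} = 0.300111 + (0.300111 − 0.300842)/15 = 0.300062
I_{3,3} = 0.300062 + (0.300062 − 0.299799)/63 = 0.300066
(Column j=1 coincides with Simpson's rule on the same nodes.)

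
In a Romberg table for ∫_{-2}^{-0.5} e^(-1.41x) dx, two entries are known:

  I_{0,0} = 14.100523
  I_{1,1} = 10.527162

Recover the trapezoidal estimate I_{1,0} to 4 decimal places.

11.4205

From I_{1,1} = (4·I_{1,0} − I_{0,0})/3, solve for I_{1,0}:
4·I_{1,0} = 3·10.527162 + 14.100523 = 45.682009
I_{1,0} = 11.420502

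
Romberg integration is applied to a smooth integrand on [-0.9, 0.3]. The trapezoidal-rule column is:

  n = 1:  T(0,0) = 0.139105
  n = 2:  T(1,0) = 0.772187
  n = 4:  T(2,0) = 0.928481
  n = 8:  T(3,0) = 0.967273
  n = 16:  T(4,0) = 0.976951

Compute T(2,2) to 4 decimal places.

0.9804

Richardson extrapolation on the trapezoidal column (denominator 4−1=3):
T(1,1) = 0.772187 + (0.772187 − 0.139105)/3 = 0.983214
T(2,1) = 0.928481 + (0.928481 − 0.772187)/3 = 0.980579
T(2,2) = 0.980579 + (0.980579 − 0.983214)/15 = 0.980403
(Column j=1 coincides with Simpson's rule on the same nodes.)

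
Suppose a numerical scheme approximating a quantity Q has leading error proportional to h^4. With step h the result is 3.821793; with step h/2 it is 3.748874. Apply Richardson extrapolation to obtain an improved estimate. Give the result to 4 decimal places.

Extrapolated value = (16·A(h/2) − A(h)) / (16 − 1)
= (16·3.748874 − 3.821793) / 15
= 56.160191 / 15 = 3.744013

3.7440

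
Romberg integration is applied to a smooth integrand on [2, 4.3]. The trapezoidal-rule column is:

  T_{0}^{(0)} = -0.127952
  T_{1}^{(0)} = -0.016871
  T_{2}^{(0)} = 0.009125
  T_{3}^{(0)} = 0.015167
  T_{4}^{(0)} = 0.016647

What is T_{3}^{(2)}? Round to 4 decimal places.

0.0171

Richardson extrapolation on the trapezoidal column (denominator 4−1=3):
T_{2}^{(1)} = (4·0.009125 − (-0.016871)) / 3 = 0.017790
T_{3}^{(1)} = 0.015167 + (0.015167 − 0.009125)/3 = 0.017181
T_{3}^{(2)} = 0.017181 + (0.017181 − 0.017790)/15 = 0.017140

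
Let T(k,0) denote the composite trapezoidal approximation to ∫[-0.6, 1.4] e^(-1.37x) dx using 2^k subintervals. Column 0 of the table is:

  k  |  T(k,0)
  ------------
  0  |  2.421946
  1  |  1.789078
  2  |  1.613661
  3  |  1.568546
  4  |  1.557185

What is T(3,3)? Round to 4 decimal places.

Richardson extrapolation on the trapezoidal column (denominator 4−1=3):
T(1,1) = 1.789078 + (1.789078 − 2.421946)/3 = 1.578122
T(2,1) = 1.613661 + (1.613661 − 1.789078)/3 = 1.555189
T(3,1) = 1.568546 + (1.568546 − 1.613661)/3 = 1.553508
T(2,2) = (16·1.555189 − 1.578122) / 15 = 1.553660
T(3,2) = (16·1.553508 − 1.555189) / 15 = 1.553396
T(3,3) = (64·1.553396 − 1.553660) / 63 = 1.553392

1.5534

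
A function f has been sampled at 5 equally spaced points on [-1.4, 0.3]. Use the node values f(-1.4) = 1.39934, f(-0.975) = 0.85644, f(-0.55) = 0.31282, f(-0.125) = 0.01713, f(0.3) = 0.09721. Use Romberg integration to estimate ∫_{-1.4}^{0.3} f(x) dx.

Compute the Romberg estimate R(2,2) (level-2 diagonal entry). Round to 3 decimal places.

0.797

R(0,0) (trapezoid, 1 panel, h=1.7000): 1.27207
R(1,0) (trapezoid, 2 panels, h=0.8500): 0.90193
R(2,0) (trapezoid, 4 panels, h=0.4250): 0.82223
R(1,1) = 0.90193 + (0.90193 − 1.27207)/3 = 0.77855
R(2,1) = 0.82223 + (0.82223 − 0.90193)/3 = 0.79566
R(2,2) = 0.79566 + (0.79566 − 0.77855)/15 = 0.79680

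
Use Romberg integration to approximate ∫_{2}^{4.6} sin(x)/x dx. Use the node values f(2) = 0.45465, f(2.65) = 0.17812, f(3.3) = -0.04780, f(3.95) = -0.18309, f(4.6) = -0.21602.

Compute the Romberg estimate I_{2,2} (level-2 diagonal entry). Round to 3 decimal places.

I_{0,0} (trapezoid, 1 panel, h=2.6000): 0.31022
I_{1,0} (trapezoid, 2 panels, h=1.3000): 0.09297
I_{2,0} (trapezoid, 4 panels, h=0.6500): 0.04325
I_{1,1} = 0.09297 + (0.09297 − 0.31022)/3 = 0.02055
I_{2,1} = 0.04325 + (0.04325 − 0.09297)/3 = 0.02668
I_{2,2} = 0.02668 + (0.02668 − 0.02055)/15 = 0.02709

0.027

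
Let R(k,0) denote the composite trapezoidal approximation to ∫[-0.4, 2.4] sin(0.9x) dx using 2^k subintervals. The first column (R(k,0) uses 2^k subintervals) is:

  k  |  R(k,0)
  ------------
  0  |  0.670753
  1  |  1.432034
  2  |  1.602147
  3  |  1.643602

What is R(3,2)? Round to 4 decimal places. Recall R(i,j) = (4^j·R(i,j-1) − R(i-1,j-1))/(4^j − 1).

1.6573

R(2,1) = 1.602147 + (1.602147 − 1.432034)/3 = 1.658851
R(3,1) = (4·1.643602 − 1.602147) / 3 = 1.657420
R(3,2) = 1.657420 + (1.657420 − 1.658851)/15 = 1.657325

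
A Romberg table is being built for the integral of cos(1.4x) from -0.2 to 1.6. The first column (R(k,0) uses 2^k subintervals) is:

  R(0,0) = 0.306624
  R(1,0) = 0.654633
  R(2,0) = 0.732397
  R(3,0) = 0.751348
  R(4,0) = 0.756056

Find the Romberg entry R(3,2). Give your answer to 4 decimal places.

Richardson extrapolation on the trapezoidal column (denominator 4−1=3):
R(2,1) = (4·0.732397 − 0.654633) / 3 = 0.758318
R(3,1) = 0.751348 + (0.751348 − 0.732397)/3 = 0.757665
R(3,2) = (16·0.757665 − 0.758318) / 15 = 0.757621

0.7576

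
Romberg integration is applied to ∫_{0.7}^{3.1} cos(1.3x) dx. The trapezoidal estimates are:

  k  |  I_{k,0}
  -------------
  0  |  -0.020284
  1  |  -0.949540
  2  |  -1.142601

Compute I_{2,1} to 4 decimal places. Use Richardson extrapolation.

-1.2070

Richardson extrapolation on the trapezoidal column (denominator 4−1=3):
I_{2,1} = (4·(-1.142601) − (-0.949540)) / 3 = -1.206955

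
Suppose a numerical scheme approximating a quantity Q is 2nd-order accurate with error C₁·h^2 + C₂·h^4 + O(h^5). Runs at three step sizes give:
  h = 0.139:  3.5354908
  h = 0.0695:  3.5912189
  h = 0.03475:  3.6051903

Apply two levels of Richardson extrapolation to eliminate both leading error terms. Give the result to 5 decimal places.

3.60985

First eliminate the h^2 term (factor 2^2 = 4):
  B₁ = (4·3.5912189 − 3.5354908)/3 = 3.6097949
  B₂ = (4·3.6051903 − 3.5912189)/3 = 3.6098474
Then eliminate the h^4 term (factor 2^4 = 16):
  (16·3.6098474 − 3.6097949)/15 = 3.6098509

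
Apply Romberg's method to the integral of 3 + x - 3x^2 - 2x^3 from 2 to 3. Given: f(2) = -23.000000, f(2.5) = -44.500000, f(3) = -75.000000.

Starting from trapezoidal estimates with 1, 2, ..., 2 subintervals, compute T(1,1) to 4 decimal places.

-46.0000

T(0,0) (trapezoid, 1 panel, h=1.0000): -49.000000
T(1,0) (trapezoid, 2 panels, h=0.5000): -46.750000
T(1,1) = -46.750000 + (-46.750000 − (-49.000000))/3 = -46.000000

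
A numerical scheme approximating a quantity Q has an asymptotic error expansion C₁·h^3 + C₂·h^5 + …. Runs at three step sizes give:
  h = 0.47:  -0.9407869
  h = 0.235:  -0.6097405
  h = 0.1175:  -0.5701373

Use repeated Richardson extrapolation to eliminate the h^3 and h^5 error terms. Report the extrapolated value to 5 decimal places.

-0.56455

First eliminate the h^3 term (factor 2^3 = 8):
  B₁ = (8·(-0.6097405) − (-0.9407869))/7 = -0.5624482
  B₂ = (8·(-0.5701373) − (-0.6097405))/7 = -0.5644797
Then eliminate the h^5 term (factor 2^5 = 32):
  (32·(-0.5644797) − (-0.5624482))/31 = -0.5645452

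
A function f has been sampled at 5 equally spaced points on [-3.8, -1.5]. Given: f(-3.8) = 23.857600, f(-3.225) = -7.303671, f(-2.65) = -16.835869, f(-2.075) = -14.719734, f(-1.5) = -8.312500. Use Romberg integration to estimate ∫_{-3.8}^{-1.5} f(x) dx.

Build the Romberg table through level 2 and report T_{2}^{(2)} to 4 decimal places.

-20.3924

T_{0}^{(0)} (trapezoid, 1 panel, h=2.3000): 17.876865
T_{1}^{(0)} (trapezoid, 2 panels, h=1.1500): -10.422817
T_{2}^{(0)} (trapezoid, 4 panels, h=0.5750): -17.874866
T_{1}^{(1)} = -10.422817 + (-10.422817 − 17.876865)/3 = -19.856044
T_{2}^{(1)} = -17.874866 + (-17.874866 − (-10.422817))/3 = -20.358882
T_{2}^{(2)} = -20.358882 + (-20.358882 − (-19.856044))/15 = -20.392405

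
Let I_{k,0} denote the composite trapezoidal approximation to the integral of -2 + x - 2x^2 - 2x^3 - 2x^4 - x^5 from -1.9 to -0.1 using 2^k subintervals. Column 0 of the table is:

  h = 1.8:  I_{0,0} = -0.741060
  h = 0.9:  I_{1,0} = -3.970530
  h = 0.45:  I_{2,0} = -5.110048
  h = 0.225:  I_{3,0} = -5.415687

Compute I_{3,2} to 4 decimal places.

-5.5194

Richardson extrapolation on the trapezoidal column (denominator 4−1=3):
I_{2,1} = -5.110048 + (-5.110048 − (-3.970530))/3 = -5.489887
I_{3,1} = -5.415687 + (-5.415687 − (-5.110048))/3 = -5.517567
I_{3,2} = -5.517567 + (-5.517567 − (-5.489887))/15 = -5.519412
(Column j=1 coincides with Simpson's rule on the same nodes.)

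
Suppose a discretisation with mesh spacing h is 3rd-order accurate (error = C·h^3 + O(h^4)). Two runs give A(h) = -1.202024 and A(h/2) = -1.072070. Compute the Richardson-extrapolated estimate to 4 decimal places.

The leading error scales as h^3; refining by a factor of 2 reduces it by 2^3 = 8.
Extrapolated value = (8·A(h/2) − A(h)) / (8 − 1)
= (8·(-1.072070) − (-1.202024)) / 7
= -7.374536 / 7 = -1.053505

-1.0535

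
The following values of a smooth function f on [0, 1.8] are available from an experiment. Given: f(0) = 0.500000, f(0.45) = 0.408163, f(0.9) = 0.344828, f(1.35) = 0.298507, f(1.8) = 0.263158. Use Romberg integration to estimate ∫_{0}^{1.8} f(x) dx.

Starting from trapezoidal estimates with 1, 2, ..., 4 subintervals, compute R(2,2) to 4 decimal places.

0.6419

R(0,0) (trapezoid, 1 panel, h=1.8000): 0.686842
R(1,0) (trapezoid, 2 panels, h=0.9000): 0.653766
R(2,0) (trapezoid, 4 panels, h=0.4500): 0.644885
R(1,1) = 0.653766 + (0.653766 − 0.686842)/3 = 0.642741
R(2,1) = 0.644885 + (0.644885 − 0.653766)/3 = 0.641925
R(2,2) = 0.641925 + (0.641925 − 0.642741)/15 = 0.641871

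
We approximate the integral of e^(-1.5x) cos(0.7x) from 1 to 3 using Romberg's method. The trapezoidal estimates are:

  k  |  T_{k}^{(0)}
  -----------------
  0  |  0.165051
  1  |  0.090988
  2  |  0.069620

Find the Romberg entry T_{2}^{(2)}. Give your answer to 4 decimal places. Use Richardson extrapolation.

0.0622

Richardson extrapolation on the trapezoidal column (denominator 4−1=3):
T_{1}^{(1)} = (4·0.090988 − 0.165051) / 3 = 0.066300
T_{2}^{(1)} = 0.069620 + (0.069620 − 0.090988)/3 = 0.062497
T_{2}^{(2)} = (16·0.062497 − 0.066300) / 15 = 0.062243
(Column j=1 coincides with Simpson's rule on the same nodes.)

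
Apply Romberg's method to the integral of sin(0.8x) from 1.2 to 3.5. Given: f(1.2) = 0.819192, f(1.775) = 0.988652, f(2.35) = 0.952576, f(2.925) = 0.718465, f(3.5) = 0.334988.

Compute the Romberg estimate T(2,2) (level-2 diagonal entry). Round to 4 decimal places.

1.8946

T(0,0) (trapezoid, 1 panel, h=2.3000): 1.327307
T(1,0) (trapezoid, 2 panels, h=1.1500): 1.759116
T(2,0) (trapezoid, 4 panels, h=0.5750): 1.861150
T(1,1) = 1.759116 + (1.759116 − 1.327307)/3 = 1.903052
T(2,1) = 1.861150 + (1.861150 − 1.759116)/3 = 1.895161
T(2,2) = 1.895161 + (1.895161 − 1.903052)/15 = 1.894635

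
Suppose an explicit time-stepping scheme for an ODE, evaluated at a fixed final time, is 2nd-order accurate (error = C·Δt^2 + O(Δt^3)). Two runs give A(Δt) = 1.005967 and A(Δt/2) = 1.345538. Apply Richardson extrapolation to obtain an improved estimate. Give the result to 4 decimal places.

The leading error scales as Δt^2; refining by a factor of 2 reduces it by 2^2 = 4.
Extrapolated value = (4·A(Δt/2) − A(Δt)) / (4 − 1)
= (4·1.345538 − 1.005967) / 3
= 4.376185 / 3 = 1.458728

1.4587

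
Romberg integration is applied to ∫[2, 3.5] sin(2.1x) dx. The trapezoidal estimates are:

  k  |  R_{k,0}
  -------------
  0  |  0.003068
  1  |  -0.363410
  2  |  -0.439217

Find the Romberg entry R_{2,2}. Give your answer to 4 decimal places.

-0.4631

R_{1,1} = (4·(-0.363410) − 0.003068) / 3 = -0.485569
R_{2,1} = (4·(-0.439217) − (-0.363410)) / 3 = -0.464486
R_{2,2} = (16·(-0.464486) − (-0.485569)) / 15 = -0.463080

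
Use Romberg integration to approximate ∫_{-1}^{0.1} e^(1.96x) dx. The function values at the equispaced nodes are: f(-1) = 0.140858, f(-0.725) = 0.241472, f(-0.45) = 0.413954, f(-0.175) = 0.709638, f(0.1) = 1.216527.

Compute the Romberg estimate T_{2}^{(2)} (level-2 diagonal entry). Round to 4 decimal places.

0.5488

T_{0}^{(0)} (trapezoid, 1 panel, h=1.1000): 0.746562
T_{1}^{(0)} (trapezoid, 2 panels, h=0.5500): 0.600956
T_{2}^{(0)} (trapezoid, 4 panels, h=0.2750): 0.562033
T_{1}^{(1)} = 0.600956 + (0.600956 − 0.746562)/3 = 0.552421
T_{2}^{(1)} = 0.562033 + (0.562033 − 0.600956)/3 = 0.549059
T_{2}^{(2)} = 0.549059 + (0.549059 − 0.552421)/15 = 0.548835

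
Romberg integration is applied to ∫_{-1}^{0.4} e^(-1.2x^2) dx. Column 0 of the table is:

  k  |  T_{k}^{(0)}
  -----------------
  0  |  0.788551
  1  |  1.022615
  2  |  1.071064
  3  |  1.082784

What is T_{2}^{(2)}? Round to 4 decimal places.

1.0863

T_{1}^{(1)} = (4·1.022615 − 0.788551) / 3 = 1.100636
T_{2}^{(1)} = (4·1.071064 − 1.022615) / 3 = 1.087214
T_{2}^{(2)} = 1.087214 + (1.087214 − 1.100636)/15 = 1.086319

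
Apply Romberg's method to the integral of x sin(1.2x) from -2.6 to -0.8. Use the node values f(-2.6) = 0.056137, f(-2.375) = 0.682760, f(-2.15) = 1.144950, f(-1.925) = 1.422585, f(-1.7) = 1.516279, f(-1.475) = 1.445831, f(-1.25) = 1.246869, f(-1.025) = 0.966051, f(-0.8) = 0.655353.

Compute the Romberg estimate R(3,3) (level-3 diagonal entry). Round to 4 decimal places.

1.9946

R(0,0) (trapezoid, 1 panel, h=1.8000): 0.640341
R(1,0) (trapezoid, 2 panels, h=0.9000): 1.684822
R(2,0) (trapezoid, 4 panels, h=0.4500): 1.918729
R(3,0) (trapezoid, 8 panels, h=0.2250): 1.975741
R(1,1) = 1.684822 + (1.684822 − 0.640341)/3 = 2.032982
R(2,1) = 1.918729 + (1.918729 − 1.684822)/3 = 1.996698
R(3,1) = 1.975741 + (1.975741 − 1.918729)/3 = 1.994745
R(2,2) = 1.996698 + (1.996698 − 2.032982)/15 = 1.994279
R(3,2) = 1.994745 + (1.994745 − 1.996698)/15 = 1.994615
R(3,3) = 1.994615 + (1.994615 − 1.994279)/63 = 1.994620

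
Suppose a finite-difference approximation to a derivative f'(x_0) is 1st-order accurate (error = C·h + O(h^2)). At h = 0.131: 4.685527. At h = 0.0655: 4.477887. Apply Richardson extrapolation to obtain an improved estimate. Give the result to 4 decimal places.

The leading error scales as h; refining by a factor of 2 reduces it by 2^1 = 2.
Extrapolated value = (2·A(h/2) − A(h)) / (2 − 1)
= (2·4.477887 − 4.685527) / 1
= 4.270247 / 1 = 4.270247

4.2702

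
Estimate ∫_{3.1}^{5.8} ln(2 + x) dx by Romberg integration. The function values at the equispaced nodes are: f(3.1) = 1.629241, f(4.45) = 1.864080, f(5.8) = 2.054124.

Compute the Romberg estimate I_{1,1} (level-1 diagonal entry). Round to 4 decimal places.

I_{0,0} (trapezoid, 1 panel, h=2.7000): 4.972543
I_{1,0} (trapezoid, 2 panels, h=1.3500): 5.002779
I_{1,1} = 5.002779 + (5.002779 − 4.972543)/3 = 5.012858

5.0129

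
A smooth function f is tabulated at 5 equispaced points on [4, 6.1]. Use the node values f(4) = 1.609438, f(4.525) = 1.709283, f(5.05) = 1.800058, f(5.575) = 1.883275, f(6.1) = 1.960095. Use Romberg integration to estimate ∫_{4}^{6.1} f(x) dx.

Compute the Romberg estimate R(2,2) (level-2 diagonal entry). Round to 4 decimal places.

3.7695

R(0,0) (trapezoid, 1 panel, h=2.1000): 3.748010
R(1,0) (trapezoid, 2 panels, h=1.0500): 3.764066
R(2,0) (trapezoid, 4 panels, h=0.5250): 3.768126
R(1,1) = 3.764066 + (3.764066 − 3.748010)/3 = 3.769418
R(2,1) = 3.768126 + (3.768126 − 3.764066)/3 = 3.769479
R(2,2) = 3.769479 + (3.769479 − 3.769418)/15 = 3.769483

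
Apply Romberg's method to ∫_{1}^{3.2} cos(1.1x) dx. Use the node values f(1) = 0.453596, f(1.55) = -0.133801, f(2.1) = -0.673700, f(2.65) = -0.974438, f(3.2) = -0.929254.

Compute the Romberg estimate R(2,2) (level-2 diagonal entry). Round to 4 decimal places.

R(0,0) (trapezoid, 1 panel, h=2.2000): -0.523224
R(1,0) (trapezoid, 2 panels, h=1.1000): -1.002682
R(2,0) (trapezoid, 4 panels, h=0.5500): -1.110872
R(1,1) = -1.002682 + (-1.002682 − (-0.523224))/3 = -1.162501
R(2,1) = -1.110872 + (-1.110872 − (-1.002682))/3 = -1.146935
R(2,2) = -1.146935 + (-1.146935 − (-1.162501))/15 = -1.145897

-1.1459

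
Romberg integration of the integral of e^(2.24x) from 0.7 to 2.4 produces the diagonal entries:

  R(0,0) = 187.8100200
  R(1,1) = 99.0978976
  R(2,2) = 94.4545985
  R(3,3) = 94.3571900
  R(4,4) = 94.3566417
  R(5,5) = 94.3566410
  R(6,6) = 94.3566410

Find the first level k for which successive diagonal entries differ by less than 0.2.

|R(1,1) − R(0,0)| = 88.7121224 ≥ 0.2
|R(2,2) − R(1,1)| = 4.6432991 ≥ 0.2
|R(3,3) − R(2,2)| = 0.0974085 < 0.2

k = 3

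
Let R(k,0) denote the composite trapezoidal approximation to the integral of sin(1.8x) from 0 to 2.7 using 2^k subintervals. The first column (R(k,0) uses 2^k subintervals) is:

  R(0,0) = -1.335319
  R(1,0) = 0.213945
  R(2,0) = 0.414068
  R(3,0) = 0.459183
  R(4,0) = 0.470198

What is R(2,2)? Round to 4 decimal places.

Richardson extrapolation on the trapezoidal column (denominator 4−1=3):
R(1,1) = (4·0.213945 − (-1.335319)) / 3 = 0.730366
R(2,1) = (4·0.414068 − 0.213945) / 3 = 0.480776
R(2,2) = (16·0.480776 − 0.730366) / 15 = 0.464137

0.4641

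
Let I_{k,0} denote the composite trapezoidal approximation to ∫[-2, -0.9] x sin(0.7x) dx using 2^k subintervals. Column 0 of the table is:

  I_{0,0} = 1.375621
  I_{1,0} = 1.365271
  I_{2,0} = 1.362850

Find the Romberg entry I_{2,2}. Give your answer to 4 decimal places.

I_{1,1} = 1.365271 + (1.365271 − 1.375621)/3 = 1.361821
I_{2,1} = (4·1.362850 − 1.365271) / 3 = 1.362043
I_{2,2} = (16·1.362043 − 1.361821) / 15 = 1.362058

1.3621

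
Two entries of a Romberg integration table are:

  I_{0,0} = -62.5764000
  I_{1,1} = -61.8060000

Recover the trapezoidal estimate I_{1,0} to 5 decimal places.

-61.99860

From I_{1,1} = (4·I_{1,0} − I_{0,0})/3, solve for I_{1,0}:
4·I_{1,0} = 3·(-61.8060000) + (-62.5764000) = -247.9944000
I_{1,0} = -61.9986000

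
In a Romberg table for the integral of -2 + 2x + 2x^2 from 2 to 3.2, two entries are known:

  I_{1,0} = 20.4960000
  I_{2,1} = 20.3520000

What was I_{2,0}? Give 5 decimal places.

20.38800

From I_{2,1} = (4·I_{2,0} − I_{1,0})/3, solve for I_{2,0}:
4·I_{2,0} = 3·20.3520000 + 20.4960000 = 81.5520000
I_{2,0} = 20.3880000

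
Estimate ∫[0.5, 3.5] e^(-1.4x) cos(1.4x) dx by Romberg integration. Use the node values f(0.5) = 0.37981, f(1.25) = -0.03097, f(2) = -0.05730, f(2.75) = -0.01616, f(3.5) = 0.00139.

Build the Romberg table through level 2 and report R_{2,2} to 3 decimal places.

0.016

R_{0,0} (trapezoid, 1 panel, h=3.0000): 0.57180
R_{1,0} (trapezoid, 2 panels, h=1.5000): 0.19995
R_{2,0} (trapezoid, 4 panels, h=0.7500): 0.06463
R_{1,1} = 0.19995 + (0.19995 − 0.57180)/3 = 0.07600
R_{2,1} = 0.06463 + (0.06463 − 0.19995)/3 = 0.01952
R_{2,2} = 0.01952 + (0.01952 − 0.07600)/15 = 0.01575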